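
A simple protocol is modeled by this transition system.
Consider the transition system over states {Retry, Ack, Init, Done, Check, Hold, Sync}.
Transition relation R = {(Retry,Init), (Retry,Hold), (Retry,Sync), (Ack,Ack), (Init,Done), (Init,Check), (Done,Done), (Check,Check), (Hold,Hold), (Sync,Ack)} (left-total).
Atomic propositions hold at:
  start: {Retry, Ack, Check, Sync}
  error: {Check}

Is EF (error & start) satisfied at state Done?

No

Sat(error & start) = {Check}
EF (error & start): least fixpoint, start Z0 = {Check}, add states with some successor in Z. Z1 = {Init, Check}; Z2 = {Retry, Init, Check}; fixed.
Sat(EF (error & start)) = {Retry, Init, Check}
Done ∉ Sat(EF (error & start)) = {Retry, Init, Check}, so the formula does not hold at Done.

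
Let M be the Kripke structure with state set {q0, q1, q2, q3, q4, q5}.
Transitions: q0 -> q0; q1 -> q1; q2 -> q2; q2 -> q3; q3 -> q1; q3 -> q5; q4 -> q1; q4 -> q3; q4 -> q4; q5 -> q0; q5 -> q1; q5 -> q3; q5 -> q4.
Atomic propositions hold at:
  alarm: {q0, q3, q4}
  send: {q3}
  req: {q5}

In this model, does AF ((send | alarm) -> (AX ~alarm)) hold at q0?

Sat(send | alarm) = {q0, q3, q4}
Sat(~alarm) = {q1, q2, q5}
Sat(AX ~alarm) = {s : every successor in {q1, q2, q5}} = {q1, q3}
Sat((send | alarm) -> (AX ~alarm)) = {q1, q2, q3, q5}
AF ((send | alarm) -> (AX ~alarm)): least fixpoint, start Z0 = {q1, q2, q3, q5}, add states with every successor in Z. Already a fixed point.
Sat(AF ((send | alarm) -> (AX ~alarm))) = {q1, q2, q3, q5}
q0 ∉ Sat(AF ((send | alarm) -> (AX ~alarm))) = {q1, q2, q3, q5}, so the formula does not hold at q0.

No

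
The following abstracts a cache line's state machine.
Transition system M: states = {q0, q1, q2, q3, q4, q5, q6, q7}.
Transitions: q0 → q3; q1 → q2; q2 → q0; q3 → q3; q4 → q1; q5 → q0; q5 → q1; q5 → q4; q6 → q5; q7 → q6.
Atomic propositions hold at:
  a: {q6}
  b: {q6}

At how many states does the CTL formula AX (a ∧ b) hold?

1

Sat(a ∧ b) = {q6}
Sat(AX (a ∧ b)) = {s : every successor in {q6}} = {q7}
|Sat(AX (a ∧ b))| = |{q7}| = 1.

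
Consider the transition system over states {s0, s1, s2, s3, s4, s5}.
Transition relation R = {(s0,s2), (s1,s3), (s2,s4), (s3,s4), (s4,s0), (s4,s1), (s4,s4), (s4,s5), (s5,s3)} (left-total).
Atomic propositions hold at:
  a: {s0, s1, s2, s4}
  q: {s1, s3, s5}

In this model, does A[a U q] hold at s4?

No

A[a U q]: least fixpoint, start Z0 = Sat(q) = {s1, s3, s5}, add states in Sat(a) with every successor in Z. Already a fixed point.
Sat(A[a U q]) = {s1, s3, s5}
s4 ∉ Sat(A[a U q]) = {s1, s3, s5}, so the formula does not hold at s4.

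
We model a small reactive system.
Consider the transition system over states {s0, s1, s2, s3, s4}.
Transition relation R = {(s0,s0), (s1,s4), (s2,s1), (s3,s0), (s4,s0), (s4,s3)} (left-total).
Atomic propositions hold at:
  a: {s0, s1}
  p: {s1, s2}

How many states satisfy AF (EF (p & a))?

2

Sat(p & a) = {s1}
EF (p & a): least fixpoint, start Z0 = {s1}, add states with some successor in Z. Z1 = {s1, s2}; fixed.
Sat(EF (p & a)) = {s1, s2}
AF (EF (p & a)): least fixpoint, start Z0 = {s1, s2}, add states with every successor in Z. Already a fixed point.
Sat(AF (EF (p & a))) = {s1, s2}
|Sat(AF (EF (p & a)))| = |{s1, s2}| = 2.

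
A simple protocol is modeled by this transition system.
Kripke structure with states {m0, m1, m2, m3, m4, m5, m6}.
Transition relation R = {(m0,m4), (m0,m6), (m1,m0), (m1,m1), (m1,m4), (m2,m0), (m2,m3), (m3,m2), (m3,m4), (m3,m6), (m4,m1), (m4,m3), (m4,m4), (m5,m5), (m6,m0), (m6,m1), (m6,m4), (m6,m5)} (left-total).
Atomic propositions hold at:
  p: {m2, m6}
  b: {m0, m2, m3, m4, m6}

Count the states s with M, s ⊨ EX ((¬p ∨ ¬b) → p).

Sat(¬p) = {m0, m1, m3, m4, m5}
Sat(¬b) = {m1, m5}
Sat(¬p ∨ ¬b) = {m0, m1, m3, m4, m5}
Sat((¬p ∨ ¬b) → p) = {m2, m6}
Sat(EX ((¬p ∨ ¬b) → p)) = {s : some successor in {m2, m6}} = {m0, m3}
|Sat(EX ((¬p ∨ ¬b) → p))| = |{m0, m3}| = 2.

2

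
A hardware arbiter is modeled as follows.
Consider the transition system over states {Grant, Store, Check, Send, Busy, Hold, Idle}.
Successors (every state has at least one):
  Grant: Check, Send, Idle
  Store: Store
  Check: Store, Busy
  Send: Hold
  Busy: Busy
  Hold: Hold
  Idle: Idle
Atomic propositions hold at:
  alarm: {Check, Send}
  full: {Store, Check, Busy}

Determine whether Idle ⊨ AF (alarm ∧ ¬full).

No

Sat(¬full) = {Grant, Send, Hold, Idle}
Sat(alarm ∧ ¬full) = {Send}
AF (alarm ∧ ¬full): least fixpoint, start Z0 = {Send}, add states with every successor in Z. Already a fixed point.
Sat(AF (alarm ∧ ¬full)) = {Send}
Idle ∉ Sat(AF (alarm ∧ ¬full)) = {Send}, so the formula does not hold at Idle.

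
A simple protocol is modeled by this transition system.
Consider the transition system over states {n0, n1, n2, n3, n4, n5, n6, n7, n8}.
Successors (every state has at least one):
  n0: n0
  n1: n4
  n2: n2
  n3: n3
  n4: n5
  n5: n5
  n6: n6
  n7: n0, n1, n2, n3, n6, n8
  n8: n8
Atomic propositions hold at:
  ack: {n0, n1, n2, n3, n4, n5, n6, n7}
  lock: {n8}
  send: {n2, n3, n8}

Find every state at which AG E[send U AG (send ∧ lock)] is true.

{n8}

Sat(send ∧ lock) = {n8}
AG (send ∧ lock): greatest fixpoint, start Z0 = {n8}, keep only states in Sat with every successor in Z. Already a fixed point.
Sat(AG (send ∧ lock)) = {n8}
E[send U AG (send ∧ lock)]: least fixpoint, start Z0 = Sat(AG (send ∧ lock)) = {n8}, add states in Sat(send) with some successor in Z. Already a fixed point.
Sat(E[send U AG (send ∧ lock)]) = {n8}
AG E[send U AG (send ∧ lock)]: greatest fixpoint, start Z0 = {n8}, keep only states in Sat with every successor in Z. Already a fixed point.
Sat(AG E[send U AG (send ∧ lock)]) = {n8}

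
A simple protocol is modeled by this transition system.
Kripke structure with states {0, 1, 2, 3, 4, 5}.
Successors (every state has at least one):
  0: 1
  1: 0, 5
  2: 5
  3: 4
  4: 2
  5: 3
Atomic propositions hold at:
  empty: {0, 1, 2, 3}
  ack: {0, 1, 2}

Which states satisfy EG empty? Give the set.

EG empty: greatest fixpoint, start Z0 = {0, 1, 2, 3}, keep only states in Sat with some successor in Z. Z1 = {0, 1}; fixed.
Sat(EG empty) = {0, 1}

{0, 1}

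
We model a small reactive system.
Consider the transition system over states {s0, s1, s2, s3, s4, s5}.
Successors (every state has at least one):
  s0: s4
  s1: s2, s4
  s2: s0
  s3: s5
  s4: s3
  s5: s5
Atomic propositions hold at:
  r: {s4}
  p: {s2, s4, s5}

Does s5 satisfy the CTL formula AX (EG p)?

Yes

EG p: greatest fixpoint, start Z0 = {s2, s4, s5}, keep only states in Sat with some successor in Z. Z1 = {s5}; fixed.
Sat(EG p) = {s5}
Sat(AX (EG p)) = {s : every successor in {s5}} = {s3, s5}
s5 ∈ Sat(AX (EG p)) = {s3, s5}, so the formula holds at s5.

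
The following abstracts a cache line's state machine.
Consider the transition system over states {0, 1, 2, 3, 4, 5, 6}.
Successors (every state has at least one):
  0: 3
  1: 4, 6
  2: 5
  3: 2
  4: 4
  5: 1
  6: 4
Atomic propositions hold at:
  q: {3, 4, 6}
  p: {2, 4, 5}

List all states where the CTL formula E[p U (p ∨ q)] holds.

Sat(p ∨ q) = {2, 3, 4, 5, 6}
E[p U (p ∨ q)]: least fixpoint, start Z0 = Sat((p ∨ q)) = {2, 3, 4, 5, 6}, add states in Sat(p) with some successor in Z. Already a fixed point.
Sat(E[p U (p ∨ q)]) = {2, 3, 4, 5, 6}

{2, 3, 4, 5, 6}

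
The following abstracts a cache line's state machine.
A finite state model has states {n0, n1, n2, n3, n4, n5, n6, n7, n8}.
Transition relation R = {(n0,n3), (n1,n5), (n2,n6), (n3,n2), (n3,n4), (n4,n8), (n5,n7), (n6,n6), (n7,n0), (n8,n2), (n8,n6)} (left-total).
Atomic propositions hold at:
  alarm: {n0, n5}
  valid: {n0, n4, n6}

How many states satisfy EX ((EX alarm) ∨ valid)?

6

Sat(EX alarm) = {s : some successor in {n0, n5}} = {n1, n7}
Sat((EX alarm) ∨ valid) = {n0, n1, n4, n6, n7}
Sat(EX ((EX alarm) ∨ valid)) = {s : some successor in {n0, n1, n4, n6, n7}} = {n2, n3, n5, n6, n7, n8}
|Sat(EX ((EX alarm) ∨ valid))| = |{n2, n3, n5, n6, n7, n8}| = 6.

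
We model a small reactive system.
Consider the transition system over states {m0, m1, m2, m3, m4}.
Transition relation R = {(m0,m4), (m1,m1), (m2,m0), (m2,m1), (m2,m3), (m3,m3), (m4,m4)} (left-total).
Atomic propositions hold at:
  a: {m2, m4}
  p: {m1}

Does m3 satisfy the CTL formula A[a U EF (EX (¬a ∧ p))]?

Sat(¬a) = {m0, m1, m3}
Sat(¬a ∧ p) = {m1}
Sat(EX (¬a ∧ p)) = {s : some successor in {m1}} = {m1, m2}
EF (EX (¬a ∧ p)): least fixpoint, start Z0 = {m1, m2}, add states with some successor in Z. Already a fixed point.
Sat(EF (EX (¬a ∧ p))) = {m1, m2}
A[a U EF (EX (¬a ∧ p))]: least fixpoint, start Z0 = Sat(EF (EX (¬a ∧ p))) = {m1, m2}, add states in Sat(a) with every successor in Z. Already a fixed point.
Sat(A[a U EF (EX (¬a ∧ p))]) = {m1, m2}
m3 ∉ Sat(A[a U EF (EX (¬a ∧ p))]) = {m1, m2}, so the formula does not hold at m3.

No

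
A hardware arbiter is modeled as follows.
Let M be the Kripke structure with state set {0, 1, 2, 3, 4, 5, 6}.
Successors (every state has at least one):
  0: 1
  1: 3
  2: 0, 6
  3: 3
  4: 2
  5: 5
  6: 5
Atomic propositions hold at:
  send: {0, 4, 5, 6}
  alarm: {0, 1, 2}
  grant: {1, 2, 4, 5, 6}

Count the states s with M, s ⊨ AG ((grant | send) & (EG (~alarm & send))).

Sat(grant | send) = {0, 1, 2, 4, 5, 6}
Sat(~alarm) = {3, 4, 5, 6}
Sat(~alarm & send) = {4, 5, 6}
EG (~alarm & send): greatest fixpoint, start Z0 = {4, 5, 6}, keep only states in Sat with some successor in Z. Z1 = {5, 6}; fixed.
Sat(EG (~alarm & send)) = {5, 6}
Sat((grant | send) & (EG (~alarm & send))) = {5, 6}
AG ((grant | send) & (EG (~alarm & send))): greatest fixpoint, start Z0 = {5, 6}, keep only states in Sat with every successor in Z. Already a fixed point.
Sat(AG ((grant | send) & (EG (~alarm & send)))) = {5, 6}
|Sat(AG ((grant | send) & (EG (~alarm & send))))| = |{5, 6}| = 2.

2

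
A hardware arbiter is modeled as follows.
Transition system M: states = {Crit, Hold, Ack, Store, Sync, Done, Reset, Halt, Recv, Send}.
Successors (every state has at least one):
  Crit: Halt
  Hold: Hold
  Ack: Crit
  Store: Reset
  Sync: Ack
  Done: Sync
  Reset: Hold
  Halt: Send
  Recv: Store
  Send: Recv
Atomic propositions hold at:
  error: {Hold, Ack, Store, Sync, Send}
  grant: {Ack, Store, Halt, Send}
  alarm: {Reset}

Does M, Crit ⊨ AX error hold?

No

Sat(AX error) = {s : every successor in {Hold, Ack, Store, Sync, Send}} = {Hold, Sync, Done, Reset, Halt, Recv}
Crit ∉ Sat(AX error) = {Hold, Sync, Done, Reset, Halt, Recv}, so the formula does not hold at Crit.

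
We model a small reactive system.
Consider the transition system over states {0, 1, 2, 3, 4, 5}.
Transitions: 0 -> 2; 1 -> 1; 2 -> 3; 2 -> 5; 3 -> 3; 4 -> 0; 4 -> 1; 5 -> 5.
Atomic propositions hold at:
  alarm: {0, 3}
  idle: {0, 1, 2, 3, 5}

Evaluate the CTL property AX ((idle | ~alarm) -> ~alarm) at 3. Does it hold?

Sat(~alarm) = {1, 2, 4, 5}
Sat(idle | ~alarm) = {0, 1, 2, 3, 4, 5}
Sat((idle | ~alarm) -> ~alarm) = {1, 2, 4, 5}
Sat(AX ((idle | ~alarm) -> ~alarm)) = {s : every successor in {1, 2, 4, 5}} = {0, 1, 5}
3 ∉ Sat(AX ((idle | ~alarm) -> ~alarm)) = {0, 1, 5}, so the formula does not hold at 3.

No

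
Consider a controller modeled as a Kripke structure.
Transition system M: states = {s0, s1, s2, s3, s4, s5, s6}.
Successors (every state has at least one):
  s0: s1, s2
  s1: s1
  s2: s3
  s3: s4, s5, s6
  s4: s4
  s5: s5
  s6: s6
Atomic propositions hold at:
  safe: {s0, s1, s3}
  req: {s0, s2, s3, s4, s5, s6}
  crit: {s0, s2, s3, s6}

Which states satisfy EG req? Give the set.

{s0, s2, s3, s4, s5, s6}

EG req: greatest fixpoint, start Z0 = {s0, s2, s3, s4, s5, s6}, keep only states in Sat with some successor in Z. Already a fixed point.
Sat(EG req) = {s0, s2, s3, s4, s5, s6}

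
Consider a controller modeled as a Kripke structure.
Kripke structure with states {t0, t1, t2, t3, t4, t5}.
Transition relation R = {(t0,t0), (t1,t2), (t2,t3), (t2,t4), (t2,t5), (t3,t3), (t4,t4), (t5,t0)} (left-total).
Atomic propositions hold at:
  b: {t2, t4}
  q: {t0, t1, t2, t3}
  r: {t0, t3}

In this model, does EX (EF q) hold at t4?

EF q: least fixpoint, start Z0 = {t0, t1, t2, t3}, add states with some successor in Z. Z1 = {t0, t1, t2, t3, t5}; fixed.
Sat(EF q) = {t0, t1, t2, t3, t5}
Sat(EX (EF q)) = {s : some successor in {t0, t1, t2, t3, t5}} = {t0, t1, t2, t3, t5}
t4 ∉ Sat(EX (EF q)) = {t0, t1, t2, t3, t5}, so the formula does not hold at t4.

No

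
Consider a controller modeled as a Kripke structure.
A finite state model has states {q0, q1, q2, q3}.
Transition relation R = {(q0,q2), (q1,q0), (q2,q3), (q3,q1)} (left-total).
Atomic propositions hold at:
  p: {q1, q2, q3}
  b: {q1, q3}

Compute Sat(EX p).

Sat(EX p) = {s : some successor in {q1, q2, q3}} = {q0, q2, q3}

{q0, q2, q3}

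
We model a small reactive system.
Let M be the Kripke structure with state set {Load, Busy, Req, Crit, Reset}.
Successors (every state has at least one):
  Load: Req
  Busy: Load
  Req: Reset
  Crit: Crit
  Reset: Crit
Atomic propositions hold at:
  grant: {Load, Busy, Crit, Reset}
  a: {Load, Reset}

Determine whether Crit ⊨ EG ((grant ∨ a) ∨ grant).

Yes

Sat(grant ∨ a) = {Load, Busy, Crit, Reset}
Sat((grant ∨ a) ∨ grant) = {Load, Busy, Crit, Reset}
EG ((grant ∨ a) ∨ grant): greatest fixpoint, start Z0 = {Load, Busy, Crit, Reset}, keep only states in Sat with some successor in Z. Z1 = {Busy, Crit, Reset}; Z2 = {Crit, Reset}; fixed.
Sat(EG ((grant ∨ a) ∨ grant)) = {Crit, Reset}
Crit ∈ Sat(EG ((grant ∨ a) ∨ grant)) = {Crit, Reset}, so the formula holds at Crit.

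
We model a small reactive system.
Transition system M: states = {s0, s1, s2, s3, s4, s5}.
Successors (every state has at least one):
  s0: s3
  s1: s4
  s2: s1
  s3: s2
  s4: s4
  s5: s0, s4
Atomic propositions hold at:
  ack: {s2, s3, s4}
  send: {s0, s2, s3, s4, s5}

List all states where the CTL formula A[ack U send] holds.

{s0, s2, s3, s4, s5}

A[ack U send]: least fixpoint, start Z0 = Sat(send) = {s0, s2, s3, s4, s5}, add states in Sat(ack) with every successor in Z. Already a fixed point.
Sat(A[ack U send]) = {s0, s2, s3, s4, s5}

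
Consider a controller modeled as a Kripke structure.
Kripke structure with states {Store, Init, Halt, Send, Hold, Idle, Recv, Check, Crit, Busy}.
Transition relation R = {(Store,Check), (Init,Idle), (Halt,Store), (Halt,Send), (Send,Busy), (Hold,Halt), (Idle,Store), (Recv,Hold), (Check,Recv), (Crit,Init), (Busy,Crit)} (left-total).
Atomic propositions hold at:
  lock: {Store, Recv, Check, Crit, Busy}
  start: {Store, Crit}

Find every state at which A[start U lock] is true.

A[start U lock]: least fixpoint, start Z0 = Sat(lock) = {Store, Recv, Check, Crit, Busy}, add states in Sat(start) with every successor in Z. Already a fixed point.
Sat(A[start U lock]) = {Store, Recv, Check, Crit, Busy}

{Store, Recv, Check, Crit, Busy}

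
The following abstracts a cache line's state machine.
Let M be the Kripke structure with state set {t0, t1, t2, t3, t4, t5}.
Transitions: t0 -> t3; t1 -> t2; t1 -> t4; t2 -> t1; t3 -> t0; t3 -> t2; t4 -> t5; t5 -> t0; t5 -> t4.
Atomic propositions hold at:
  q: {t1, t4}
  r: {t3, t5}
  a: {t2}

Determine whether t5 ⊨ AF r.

Yes

AF r: least fixpoint, start Z0 = {t3, t5}, add states with every successor in Z. Z1 = {t0, t3, t4, t5}; fixed.
Sat(AF r) = {t0, t3, t4, t5}
t5 ∈ Sat(AF r) = {t0, t3, t4, t5}, so the formula holds at t5.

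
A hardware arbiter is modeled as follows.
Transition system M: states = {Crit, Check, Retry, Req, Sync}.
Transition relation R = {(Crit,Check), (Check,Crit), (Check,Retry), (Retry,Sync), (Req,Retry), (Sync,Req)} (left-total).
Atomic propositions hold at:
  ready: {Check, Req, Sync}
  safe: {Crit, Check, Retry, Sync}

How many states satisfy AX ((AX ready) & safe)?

3

Sat(AX ready) = {s : every successor in {Check, Req, Sync}} = {Crit, Retry, Sync}
Sat((AX ready) & safe) = {Crit, Retry, Sync}
Sat(AX ((AX ready) & safe)) = {s : every successor in {Crit, Retry, Sync}} = {Check, Retry, Req}
|Sat(AX ((AX ready) & safe))| = |{Check, Retry, Req}| = 3.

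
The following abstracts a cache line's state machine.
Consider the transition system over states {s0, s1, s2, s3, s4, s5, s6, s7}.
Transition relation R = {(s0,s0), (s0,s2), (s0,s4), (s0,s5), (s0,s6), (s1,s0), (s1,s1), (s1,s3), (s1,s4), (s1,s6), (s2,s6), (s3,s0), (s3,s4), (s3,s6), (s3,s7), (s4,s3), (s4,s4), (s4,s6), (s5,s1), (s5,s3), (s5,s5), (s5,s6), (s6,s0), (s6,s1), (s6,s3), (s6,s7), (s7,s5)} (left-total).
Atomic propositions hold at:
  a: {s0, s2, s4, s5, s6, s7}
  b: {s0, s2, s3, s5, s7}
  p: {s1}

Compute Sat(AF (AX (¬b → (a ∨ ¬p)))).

Sat(¬b) = {s1, s4, s6}
Sat(¬p) = {s0, s2, s3, s4, s5, s6, s7}
Sat(a ∨ ¬p) = {s0, s2, s3, s4, s5, s6, s7}
Sat(¬b → (a ∨ ¬p)) = {s0, s2, s3, s4, s5, s6, s7}
Sat(AX (¬b → (a ∨ ¬p))) = {s : every successor in {s0, s2, s3, s4, s5, s6, s7}} = {s0, s2, s3, s4, s7}
AF (AX (¬b → (a ∨ ¬p))): least fixpoint, start Z0 = {s0, s2, s3, s4, s7}, add states with every successor in Z. Already a fixed point.
Sat(AF (AX (¬b → (a ∨ ¬p)))) = {s0, s2, s3, s4, s7}

{s0, s2, s3, s4, s7}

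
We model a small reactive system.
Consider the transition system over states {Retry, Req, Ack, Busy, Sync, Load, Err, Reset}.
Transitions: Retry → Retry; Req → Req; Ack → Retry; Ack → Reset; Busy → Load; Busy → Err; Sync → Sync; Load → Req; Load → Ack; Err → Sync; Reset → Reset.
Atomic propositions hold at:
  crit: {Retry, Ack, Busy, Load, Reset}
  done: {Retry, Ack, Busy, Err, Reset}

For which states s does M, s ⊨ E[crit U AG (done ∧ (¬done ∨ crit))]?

{Retry, Ack, Busy, Load, Reset}

Sat(¬done) = {Req, Sync, Load}
Sat(¬done ∨ crit) = {Retry, Req, Ack, Busy, Sync, Load, Reset}
Sat(done ∧ (¬done ∨ crit)) = {Retry, Ack, Busy, Reset}
AG (done ∧ (¬done ∨ crit)): greatest fixpoint, start Z0 = {Retry, Ack, Busy, Reset}, keep only states in Sat with every successor in Z. Z1 = {Retry, Ack, Reset}; fixed.
Sat(AG (done ∧ (¬done ∨ crit))) = {Retry, Ack, Reset}
E[crit U AG (done ∧ (¬done ∨ crit))]: least fixpoint, start Z0 = Sat(AG (done ∧ (¬done ∨ crit))) = {Retry, Ack, Reset}, add states in Sat(crit) with some successor in Z. Z1 = {Retry, Ack, Load, Reset}; Z2 = {Retry, Ack, Busy, Load, Reset}; fixed.
Sat(E[crit U AG (done ∧ (¬done ∨ crit))]) = {Retry, Ack, Busy, Load, Reset}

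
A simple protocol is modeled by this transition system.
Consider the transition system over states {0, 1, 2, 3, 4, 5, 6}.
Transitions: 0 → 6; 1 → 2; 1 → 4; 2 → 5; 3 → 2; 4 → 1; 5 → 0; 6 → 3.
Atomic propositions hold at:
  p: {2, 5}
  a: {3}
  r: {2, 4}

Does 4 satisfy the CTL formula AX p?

Sat(AX p) = {s : every successor in {2, 5}} = {2, 3}
4 ∉ Sat(AX p) = {2, 3}, so the formula does not hold at 4.

No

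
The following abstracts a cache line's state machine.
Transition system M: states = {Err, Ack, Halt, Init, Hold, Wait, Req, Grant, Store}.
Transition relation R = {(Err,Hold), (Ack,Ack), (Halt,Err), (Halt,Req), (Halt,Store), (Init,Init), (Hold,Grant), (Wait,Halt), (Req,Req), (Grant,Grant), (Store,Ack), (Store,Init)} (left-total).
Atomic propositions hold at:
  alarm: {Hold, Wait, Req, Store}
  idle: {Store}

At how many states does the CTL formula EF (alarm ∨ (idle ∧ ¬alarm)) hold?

Sat(¬alarm) = {Err, Ack, Halt, Init, Grant}
Sat(idle ∧ ¬alarm) = ∅
Sat(alarm ∨ (idle ∧ ¬alarm)) = {Hold, Wait, Req, Store}
EF (alarm ∨ (idle ∧ ¬alarm)): least fixpoint, start Z0 = {Hold, Wait, Req, Store}, add states with some successor in Z. Z1 = {Err, Halt, Hold, Wait, Req, Store}; fixed.
Sat(EF (alarm ∨ (idle ∧ ¬alarm))) = {Err, Halt, Hold, Wait, Req, Store}
|Sat(EF (alarm ∨ (idle ∧ ¬alarm)))| = |{Err, Halt, Hold, Wait, Req, Store}| = 6.

6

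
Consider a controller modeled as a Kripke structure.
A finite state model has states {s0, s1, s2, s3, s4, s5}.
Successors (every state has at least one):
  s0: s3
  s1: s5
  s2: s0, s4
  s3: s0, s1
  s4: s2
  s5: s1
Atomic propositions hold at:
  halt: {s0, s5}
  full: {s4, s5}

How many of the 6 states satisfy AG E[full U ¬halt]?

2

Sat(¬halt) = {s1, s2, s3, s4}
E[full U ¬halt]: least fixpoint, start Z0 = Sat(¬halt) = {s1, s2, s3, s4}, add states in Sat(full) with some successor in Z. Z1 = {s1, s2, s3, s4, s5}; fixed.
Sat(E[full U ¬halt]) = {s1, s2, s3, s4, s5}
AG E[full U ¬halt]: greatest fixpoint, start Z0 = {s1, s2, s3, s4, s5}, keep only states in Sat with every successor in Z. Z1 = {s1, s4, s5}; Z2 = {s1, s5}; fixed.
Sat(AG E[full U ¬halt]) = {s1, s5}
|Sat(AG E[full U ¬halt])| = |{s1, s5}| = 2.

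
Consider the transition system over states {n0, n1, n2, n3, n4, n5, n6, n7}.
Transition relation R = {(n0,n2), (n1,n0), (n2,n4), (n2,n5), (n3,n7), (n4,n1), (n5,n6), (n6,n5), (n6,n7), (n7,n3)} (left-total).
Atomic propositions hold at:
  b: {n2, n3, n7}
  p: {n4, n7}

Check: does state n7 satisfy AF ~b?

No

Sat(~b) = {n0, n1, n4, n5, n6}
AF ~b: least fixpoint, start Z0 = {n0, n1, n4, n5, n6}, add states with every successor in Z. Z1 = {n0, n1, n2, n4, n5, n6}; fixed.
Sat(AF ~b) = {n0, n1, n2, n4, n5, n6}
n7 ∉ Sat(AF ~b) = {n0, n1, n2, n4, n5, n6}, so the formula does not hold at n7.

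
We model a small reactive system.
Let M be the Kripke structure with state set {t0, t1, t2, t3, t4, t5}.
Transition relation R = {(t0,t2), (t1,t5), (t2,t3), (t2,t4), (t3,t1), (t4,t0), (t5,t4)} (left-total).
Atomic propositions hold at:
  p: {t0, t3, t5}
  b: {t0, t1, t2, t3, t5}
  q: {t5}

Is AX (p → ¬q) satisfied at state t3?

Yes

Sat(¬q) = {t0, t1, t2, t3, t4}
Sat(p → ¬q) = {t0, t1, t2, t3, t4}
Sat(AX (p → ¬q)) = {s : every successor in {t0, t1, t2, t3, t4}} = {t0, t2, t3, t4, t5}
t3 ∈ Sat(AX (p → ¬q)) = {t0, t2, t3, t4, t5}, so the formula holds at t3.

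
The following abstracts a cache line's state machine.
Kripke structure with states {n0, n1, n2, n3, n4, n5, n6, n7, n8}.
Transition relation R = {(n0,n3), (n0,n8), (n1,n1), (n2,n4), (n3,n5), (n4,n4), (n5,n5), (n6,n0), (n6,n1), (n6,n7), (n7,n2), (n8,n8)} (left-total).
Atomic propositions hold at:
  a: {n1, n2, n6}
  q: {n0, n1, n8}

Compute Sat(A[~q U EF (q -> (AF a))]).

{n0, n1, n2, n3, n4, n5, n6, n7}

Sat(~q) = {n2, n3, n4, n5, n6, n7}
AF a: least fixpoint, start Z0 = {n1, n2, n6}, add states with every successor in Z. Z1 = {n1, n2, n6, n7}; fixed.
Sat(AF a) = {n1, n2, n6, n7}
Sat(q -> (AF a)) = {n1, n2, n3, n4, n5, n6, n7}
EF (q -> (AF a)): least fixpoint, start Z0 = {n1, n2, n3, n4, n5, n6, n7}, add states with some successor in Z. Z1 = {n0, n1, n2, n3, n4, n5, n6, n7}; fixed.
Sat(EF (q -> (AF a))) = {n0, n1, n2, n3, n4, n5, n6, n7}
A[~q U EF (q -> (AF a))]: least fixpoint, start Z0 = Sat(EF (q -> (AF a))) = {n0, n1, n2, n3, n4, n5, n6, n7}, add states in Sat(~q) with every successor in Z. Already a fixed point.
Sat(A[~q U EF (q -> (AF a))]) = {n0, n1, n2, n3, n4, n5, n6, n7}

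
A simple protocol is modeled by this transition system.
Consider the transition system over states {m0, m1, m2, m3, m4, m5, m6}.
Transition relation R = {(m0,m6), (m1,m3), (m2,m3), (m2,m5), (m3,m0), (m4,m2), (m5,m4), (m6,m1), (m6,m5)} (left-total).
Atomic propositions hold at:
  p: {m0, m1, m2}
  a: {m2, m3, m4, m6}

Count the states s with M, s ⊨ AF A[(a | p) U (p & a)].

Sat(a | p) = {m0, m1, m2, m3, m4, m6}
Sat(p & a) = {m2}
A[(a | p) U (p & a)]: least fixpoint, start Z0 = Sat((p & a)) = {m2}, add states in Sat(a | p) with every successor in Z. Z1 = {m2, m4}; fixed.
Sat(A[(a | p) U (p & a)]) = {m2, m4}
AF A[(a | p) U (p & a)]: least fixpoint, start Z0 = {m2, m4}, add states with every successor in Z. Z1 = {m2, m4, m5}; fixed.
Sat(AF A[(a | p) U (p & a)]) = {m2, m4, m5}
|Sat(AF A[(a | p) U (p & a)])| = |{m2, m4, m5}| = 3.

3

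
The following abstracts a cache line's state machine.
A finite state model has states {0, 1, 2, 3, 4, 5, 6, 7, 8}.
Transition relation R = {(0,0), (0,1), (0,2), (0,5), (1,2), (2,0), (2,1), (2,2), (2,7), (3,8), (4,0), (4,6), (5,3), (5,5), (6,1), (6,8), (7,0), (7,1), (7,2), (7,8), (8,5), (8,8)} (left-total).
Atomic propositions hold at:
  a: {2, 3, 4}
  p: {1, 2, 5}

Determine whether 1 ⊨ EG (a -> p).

Yes

Sat(a -> p) = {0, 1, 2, 5, 6, 7, 8}
EG (a -> p): greatest fixpoint, start Z0 = {0, 1, 2, 5, 6, 7, 8}, keep only states in Sat with some successor in Z. Already a fixed point.
Sat(EG (a -> p)) = {0, 1, 2, 5, 6, 7, 8}
1 ∈ Sat(EG (a -> p)) = {0, 1, 2, 5, 6, 7, 8}, so the formula holds at 1.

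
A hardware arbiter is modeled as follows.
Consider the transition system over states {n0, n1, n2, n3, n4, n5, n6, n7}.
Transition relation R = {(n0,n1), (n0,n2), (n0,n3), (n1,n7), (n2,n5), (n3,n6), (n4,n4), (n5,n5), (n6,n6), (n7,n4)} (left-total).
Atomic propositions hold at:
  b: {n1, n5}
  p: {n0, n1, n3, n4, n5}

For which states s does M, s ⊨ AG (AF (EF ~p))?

Sat(~p) = {n2, n6, n7}
EF ~p: least fixpoint, start Z0 = {n2, n6, n7}, add states with some successor in Z. Z1 = {n0, n1, n2, n3, n6, n7}; fixed.
Sat(EF ~p) = {n0, n1, n2, n3, n6, n7}
AF (EF ~p): least fixpoint, start Z0 = {n0, n1, n2, n3, n6, n7}, add states with every successor in Z. Already a fixed point.
Sat(AF (EF ~p)) = {n0, n1, n2, n3, n6, n7}
AG (AF (EF ~p)): greatest fixpoint, start Z0 = {n0, n1, n2, n3, n6, n7}, keep only states in Sat with every successor in Z. Z1 = {n0, n1, n3, n6}; Z2 = {n3, n6}; fixed.
Sat(AG (AF (EF ~p))) = {n3, n6}

{n3, n6}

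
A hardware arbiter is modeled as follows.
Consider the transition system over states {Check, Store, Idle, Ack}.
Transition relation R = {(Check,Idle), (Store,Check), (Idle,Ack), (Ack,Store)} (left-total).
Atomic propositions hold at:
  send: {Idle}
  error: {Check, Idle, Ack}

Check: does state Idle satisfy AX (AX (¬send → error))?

No

Sat(¬send) = {Check, Store, Ack}
Sat(¬send → error) = {Check, Idle, Ack}
Sat(AX (¬send → error)) = {s : every successor in {Check, Idle, Ack}} = {Check, Store, Idle}
Sat(AX (AX (¬send → error))) = {s : every successor in {Check, Store, Idle}} = {Check, Store, Ack}
Idle ∉ Sat(AX (AX (¬send → error))) = {Check, Store, Ack}, so the formula does not hold at Idle.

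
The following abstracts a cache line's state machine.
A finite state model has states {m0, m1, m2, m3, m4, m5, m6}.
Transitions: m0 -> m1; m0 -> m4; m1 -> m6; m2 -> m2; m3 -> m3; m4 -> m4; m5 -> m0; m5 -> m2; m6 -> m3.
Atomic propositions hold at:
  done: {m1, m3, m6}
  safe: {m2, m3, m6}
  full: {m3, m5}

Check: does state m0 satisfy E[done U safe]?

E[done U safe]: least fixpoint, start Z0 = Sat(safe) = {m2, m3, m6}, add states in Sat(done) with some successor in Z. Z1 = {m1, m2, m3, m6}; fixed.
Sat(E[done U safe]) = {m1, m2, m3, m6}
m0 ∉ Sat(E[done U safe]) = {m1, m2, m3, m6}, so the formula does not hold at m0.

No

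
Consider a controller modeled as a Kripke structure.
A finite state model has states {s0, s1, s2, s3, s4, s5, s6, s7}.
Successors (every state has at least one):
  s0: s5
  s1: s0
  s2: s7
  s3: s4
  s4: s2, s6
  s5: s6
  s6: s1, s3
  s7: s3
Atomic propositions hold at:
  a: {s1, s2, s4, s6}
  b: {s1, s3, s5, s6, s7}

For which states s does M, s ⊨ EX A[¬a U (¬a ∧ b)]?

Sat(¬a) = {s0, s3, s5, s7}
Sat(¬a ∧ b) = {s3, s5, s7}
A[¬a U (¬a ∧ b)]: least fixpoint, start Z0 = Sat((¬a ∧ b)) = {s3, s5, s7}, add states in Sat(¬a) with every successor in Z. Z1 = {s0, s3, s5, s7}; fixed.
Sat(A[¬a U (¬a ∧ b)]) = {s0, s3, s5, s7}
Sat(EX A[¬a U (¬a ∧ b)]) = {s : some successor in {s0, s3, s5, s7}} = {s0, s1, s2, s6, s7}

{s0, s1, s2, s6, s7}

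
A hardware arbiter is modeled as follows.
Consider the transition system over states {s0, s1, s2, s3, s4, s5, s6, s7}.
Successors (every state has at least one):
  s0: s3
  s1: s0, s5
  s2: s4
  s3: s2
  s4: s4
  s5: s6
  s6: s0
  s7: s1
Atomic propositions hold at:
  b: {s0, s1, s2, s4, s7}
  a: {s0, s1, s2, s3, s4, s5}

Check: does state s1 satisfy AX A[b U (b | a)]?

Sat(b | a) = {s0, s1, s2, s3, s4, s5, s7}
A[b U (b | a)]: least fixpoint, start Z0 = Sat((b | a)) = {s0, s1, s2, s3, s4, s5, s7}, add states in Sat(b) with every successor in Z. Already a fixed point.
Sat(A[b U (b | a)]) = {s0, s1, s2, s3, s4, s5, s7}
Sat(AX A[b U (b | a)]) = {s : every successor in {s0, s1, s2, s3, s4, s5, s7}} = {s0, s1, s2, s3, s4, s6, s7}
s1 ∈ Sat(AX A[b U (b | a)]) = {s0, s1, s2, s3, s4, s6, s7}, so the formula holds at s1.

Yes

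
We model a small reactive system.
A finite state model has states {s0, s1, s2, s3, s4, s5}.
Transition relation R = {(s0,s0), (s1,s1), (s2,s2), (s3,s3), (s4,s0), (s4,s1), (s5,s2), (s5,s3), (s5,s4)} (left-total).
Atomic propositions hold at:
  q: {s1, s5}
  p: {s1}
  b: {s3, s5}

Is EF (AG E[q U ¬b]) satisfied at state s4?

Sat(¬b) = {s0, s1, s2, s4}
E[q U ¬b]: least fixpoint, start Z0 = Sat(¬b) = {s0, s1, s2, s4}, add states in Sat(q) with some successor in Z. Z1 = {s0, s1, s2, s4, s5}; fixed.
Sat(E[q U ¬b]) = {s0, s1, s2, s4, s5}
AG E[q U ¬b]: greatest fixpoint, start Z0 = {s0, s1, s2, s4, s5}, keep only states in Sat with every successor in Z. Z1 = {s0, s1, s2, s4}; fixed.
Sat(AG E[q U ¬b]) = {s0, s1, s2, s4}
EF (AG E[q U ¬b]): least fixpoint, start Z0 = {s0, s1, s2, s4}, add states with some successor in Z. Z1 = {s0, s1, s2, s4, s5}; fixed.
Sat(EF (AG E[q U ¬b])) = {s0, s1, s2, s4, s5}
s4 ∈ Sat(EF (AG E[q U ¬b])) = {s0, s1, s2, s4, s5}, so the formula holds at s4.

Yes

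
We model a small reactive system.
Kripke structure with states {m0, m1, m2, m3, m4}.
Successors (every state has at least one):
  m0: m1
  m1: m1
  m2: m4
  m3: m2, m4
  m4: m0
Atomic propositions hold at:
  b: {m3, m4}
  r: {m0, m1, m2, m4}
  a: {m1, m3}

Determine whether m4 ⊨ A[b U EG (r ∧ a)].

No

Sat(r ∧ a) = {m1}
EG (r ∧ a): greatest fixpoint, start Z0 = {m1}, keep only states in Sat with some successor in Z. Already a fixed point.
Sat(EG (r ∧ a)) = {m1}
A[b U EG (r ∧ a)]: least fixpoint, start Z0 = Sat(EG (r ∧ a)) = {m1}, add states in Sat(b) with every successor in Z. Already a fixed point.
Sat(A[b U EG (r ∧ a)]) = {m1}
m4 ∉ Sat(A[b U EG (r ∧ a)]) = {m1}, so the formula does not hold at m4.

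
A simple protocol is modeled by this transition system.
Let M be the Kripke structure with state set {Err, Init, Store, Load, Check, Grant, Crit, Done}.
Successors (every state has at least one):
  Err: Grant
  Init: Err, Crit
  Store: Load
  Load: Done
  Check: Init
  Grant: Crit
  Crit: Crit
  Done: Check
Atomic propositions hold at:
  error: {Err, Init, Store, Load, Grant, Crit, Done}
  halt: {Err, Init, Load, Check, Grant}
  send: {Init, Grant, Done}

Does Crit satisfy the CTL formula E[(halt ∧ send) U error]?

Yes

Sat(halt ∧ send) = {Init, Grant}
E[(halt ∧ send) U error]: least fixpoint, start Z0 = Sat(error) = {Err, Init, Store, Load, Grant, Crit, Done}, add states in Sat(halt ∧ send) with some successor in Z. Already a fixed point.
Sat(E[(halt ∧ send) U error]) = {Err, Init, Store, Load, Grant, Crit, Done}
Crit ∈ Sat(E[(halt ∧ send) U error]) = {Err, Init, Store, Load, Grant, Crit, Done}, so the formula holds at Crit.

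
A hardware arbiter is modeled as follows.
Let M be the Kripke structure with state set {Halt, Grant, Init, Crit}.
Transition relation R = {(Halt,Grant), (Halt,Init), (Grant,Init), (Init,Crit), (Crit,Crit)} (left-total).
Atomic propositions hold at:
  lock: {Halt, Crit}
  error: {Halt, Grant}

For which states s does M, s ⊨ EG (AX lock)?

{Init, Crit}

Sat(AX lock) = {s : every successor in {Halt, Crit}} = {Init, Crit}
EG (AX lock): greatest fixpoint, start Z0 = {Init, Crit}, keep only states in Sat with some successor in Z. Already a fixed point.
Sat(EG (AX lock)) = {Init, Crit}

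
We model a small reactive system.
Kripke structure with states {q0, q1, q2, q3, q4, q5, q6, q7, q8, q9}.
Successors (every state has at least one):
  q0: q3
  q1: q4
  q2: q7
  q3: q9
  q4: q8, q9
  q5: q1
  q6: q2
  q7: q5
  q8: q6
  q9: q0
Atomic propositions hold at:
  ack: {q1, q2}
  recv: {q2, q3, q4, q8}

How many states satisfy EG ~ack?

Sat(~ack) = {q0, q3, q4, q5, q6, q7, q8, q9}
EG ~ack: greatest fixpoint, start Z0 = {q0, q3, q4, q5, q6, q7, q8, q9}, keep only states in Sat with some successor in Z. Z1 = {q0, q3, q4, q7, q8, q9}; Z2 = {q0, q3, q4, q9}; fixed.
Sat(EG ~ack) = {q0, q3, q4, q9}
|Sat(EG ~ack)| = |{q0, q3, q4, q9}| = 4.

4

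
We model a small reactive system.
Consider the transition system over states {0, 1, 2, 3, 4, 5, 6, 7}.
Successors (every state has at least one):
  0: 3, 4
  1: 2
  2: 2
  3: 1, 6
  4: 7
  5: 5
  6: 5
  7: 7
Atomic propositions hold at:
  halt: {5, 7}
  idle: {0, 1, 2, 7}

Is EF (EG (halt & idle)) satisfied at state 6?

No

Sat(halt & idle) = {7}
EG (halt & idle): greatest fixpoint, start Z0 = {7}, keep only states in Sat with some successor in Z. Already a fixed point.
Sat(EG (halt & idle)) = {7}
EF (EG (halt & idle)): least fixpoint, start Z0 = {7}, add states with some successor in Z. Z1 = {4, 7}; Z2 = {0, 4, 7}; fixed.
Sat(EF (EG (halt & idle))) = {0, 4, 7}
6 ∉ Sat(EF (EG (halt & idle))) = {0, 4, 7}, so the formula does not hold at 6.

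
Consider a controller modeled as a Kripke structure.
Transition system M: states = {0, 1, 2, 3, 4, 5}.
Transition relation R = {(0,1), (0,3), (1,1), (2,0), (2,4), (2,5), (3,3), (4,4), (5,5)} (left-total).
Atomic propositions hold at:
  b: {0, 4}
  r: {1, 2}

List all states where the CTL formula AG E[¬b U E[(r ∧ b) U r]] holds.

{1}

Sat(¬b) = {1, 2, 3, 5}
Sat(r ∧ b) = ∅
E[(r ∧ b) U r]: least fixpoint, start Z0 = Sat(r) = {1, 2}, add states in Sat(r ∧ b) with some successor in Z. Already a fixed point.
Sat(E[(r ∧ b) U r]) = {1, 2}
E[¬b U E[(r ∧ b) U r]]: least fixpoint, start Z0 = Sat(E[(r ∧ b) U r]) = {1, 2}, add states in Sat(¬b) with some successor in Z. Already a fixed point.
Sat(E[¬b U E[(r ∧ b) U r]]) = {1, 2}
AG E[¬b U E[(r ∧ b) U r]]: greatest fixpoint, start Z0 = {1, 2}, keep only states in Sat with every successor in Z. Z1 = {1}; fixed.
Sat(AG E[¬b U E[(r ∧ b) U r]]) = {1}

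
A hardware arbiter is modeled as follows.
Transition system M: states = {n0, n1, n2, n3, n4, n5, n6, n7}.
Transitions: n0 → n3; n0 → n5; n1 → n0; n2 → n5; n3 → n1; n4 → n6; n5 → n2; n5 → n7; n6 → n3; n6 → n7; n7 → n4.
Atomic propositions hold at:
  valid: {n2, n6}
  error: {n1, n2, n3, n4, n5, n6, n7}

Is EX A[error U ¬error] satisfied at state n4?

No

Sat(¬error) = {n0}
A[error U ¬error]: least fixpoint, start Z0 = Sat(¬error) = {n0}, add states in Sat(error) with every successor in Z. Z1 = {n0, n1}; Z2 = {n0, n1, n3}; fixed.
Sat(A[error U ¬error]) = {n0, n1, n3}
Sat(EX A[error U ¬error]) = {s : some successor in {n0, n1, n3}} = {n0, n1, n3, n6}
n4 ∉ Sat(EX A[error U ¬error]) = {n0, n1, n3, n6}, so the formula does not hold at n4.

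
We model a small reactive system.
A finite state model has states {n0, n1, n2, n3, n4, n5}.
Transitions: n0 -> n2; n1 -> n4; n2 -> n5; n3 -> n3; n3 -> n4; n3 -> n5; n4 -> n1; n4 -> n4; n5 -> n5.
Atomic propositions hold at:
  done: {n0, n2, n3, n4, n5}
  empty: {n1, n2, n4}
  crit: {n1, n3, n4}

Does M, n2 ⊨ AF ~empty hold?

Sat(~empty) = {n0, n3, n5}
AF ~empty: least fixpoint, start Z0 = {n0, n3, n5}, add states with every successor in Z. Z1 = {n0, n2, n3, n5}; fixed.
Sat(AF ~empty) = {n0, n2, n3, n5}
n2 ∈ Sat(AF ~empty) = {n0, n2, n3, n5}, so the formula holds at n2.

Yes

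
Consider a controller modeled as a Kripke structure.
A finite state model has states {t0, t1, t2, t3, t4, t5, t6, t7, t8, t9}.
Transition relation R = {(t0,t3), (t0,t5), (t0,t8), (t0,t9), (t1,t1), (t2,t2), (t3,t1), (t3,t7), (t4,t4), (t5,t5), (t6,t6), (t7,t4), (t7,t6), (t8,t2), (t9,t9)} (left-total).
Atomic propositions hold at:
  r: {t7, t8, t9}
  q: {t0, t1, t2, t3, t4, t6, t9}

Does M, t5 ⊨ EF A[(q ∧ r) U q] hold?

No

Sat(q ∧ r) = {t9}
A[(q ∧ r) U q]: least fixpoint, start Z0 = Sat(q) = {t0, t1, t2, t3, t4, t6, t9}, add states in Sat(q ∧ r) with every successor in Z. Already a fixed point.
Sat(A[(q ∧ r) U q]) = {t0, t1, t2, t3, t4, t6, t9}
EF A[(q ∧ r) U q]: least fixpoint, start Z0 = {t0, t1, t2, t3, t4, t6, t9}, add states with some successor in Z. Z1 = {t0, t1, t2, t3, t4, t6, t7, t8, t9}; fixed.
Sat(EF A[(q ∧ r) U q]) = {t0, t1, t2, t3, t4, t6, t7, t8, t9}
t5 ∉ Sat(EF A[(q ∧ r) U q]) = {t0, t1, t2, t3, t4, t6, t7, t8, t9}, so the formula does not hold at t5.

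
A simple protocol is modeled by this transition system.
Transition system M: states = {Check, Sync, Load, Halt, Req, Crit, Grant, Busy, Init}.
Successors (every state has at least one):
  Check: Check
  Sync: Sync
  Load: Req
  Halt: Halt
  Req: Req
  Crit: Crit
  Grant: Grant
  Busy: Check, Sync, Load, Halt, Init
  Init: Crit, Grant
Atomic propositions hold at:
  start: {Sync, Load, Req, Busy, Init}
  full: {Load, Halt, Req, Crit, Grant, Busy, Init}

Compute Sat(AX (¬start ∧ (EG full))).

{Halt, Crit, Grant, Init}

Sat(¬start) = {Check, Halt, Crit, Grant}
EG full: greatest fixpoint, start Z0 = {Load, Halt, Req, Crit, Grant, Busy, Init}, keep only states in Sat with some successor in Z. Already a fixed point.
Sat(EG full) = {Load, Halt, Req, Crit, Grant, Busy, Init}
Sat(¬start ∧ (EG full)) = {Halt, Crit, Grant}
Sat(AX (¬start ∧ (EG full))) = {s : every successor in {Halt, Crit, Grant}} = {Halt, Crit, Grant, Init}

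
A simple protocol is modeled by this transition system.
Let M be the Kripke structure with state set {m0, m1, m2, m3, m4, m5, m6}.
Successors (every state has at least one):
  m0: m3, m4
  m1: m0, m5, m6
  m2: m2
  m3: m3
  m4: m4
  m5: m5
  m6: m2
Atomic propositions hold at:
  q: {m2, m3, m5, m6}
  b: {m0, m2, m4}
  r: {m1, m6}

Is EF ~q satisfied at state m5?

No

Sat(~q) = {m0, m1, m4}
EF ~q: least fixpoint, start Z0 = {m0, m1, m4}, add states with some successor in Z. Already a fixed point.
Sat(EF ~q) = {m0, m1, m4}
m5 ∉ Sat(EF ~q) = {m0, m1, m4}, so the formula does not hold at m5.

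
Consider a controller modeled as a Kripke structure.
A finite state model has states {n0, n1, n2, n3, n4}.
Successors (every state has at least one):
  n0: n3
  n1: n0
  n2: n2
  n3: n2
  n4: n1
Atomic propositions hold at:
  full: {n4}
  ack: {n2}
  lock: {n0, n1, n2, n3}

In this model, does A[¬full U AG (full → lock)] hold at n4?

No

Sat(¬full) = {n0, n1, n2, n3}
Sat(full → lock) = {n0, n1, n2, n3}
AG (full → lock): greatest fixpoint, start Z0 = {n0, n1, n2, n3}, keep only states in Sat with every successor in Z. Already a fixed point.
Sat(AG (full → lock)) = {n0, n1, n2, n3}
A[¬full U AG (full → lock)]: least fixpoint, start Z0 = Sat(AG (full → lock)) = {n0, n1, n2, n3}, add states in Sat(¬full) with every successor in Z. Already a fixed point.
Sat(A[¬full U AG (full → lock)]) = {n0, n1, n2, n3}
n4 ∉ Sat(A[¬full U AG (full → lock)]) = {n0, n1, n2, n3}, so the formula does not hold at n4.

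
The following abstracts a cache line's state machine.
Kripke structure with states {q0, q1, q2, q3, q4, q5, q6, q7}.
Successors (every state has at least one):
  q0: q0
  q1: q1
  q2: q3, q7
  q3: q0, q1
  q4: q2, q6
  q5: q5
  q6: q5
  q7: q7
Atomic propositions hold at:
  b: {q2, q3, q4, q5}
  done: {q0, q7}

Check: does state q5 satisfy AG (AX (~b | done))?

No

Sat(~b) = {q0, q1, q6, q7}
Sat(~b | done) = {q0, q1, q6, q7}
Sat(AX (~b | done)) = {s : every successor in {q0, q1, q6, q7}} = {q0, q1, q3, q7}
AG (AX (~b | done)): greatest fixpoint, start Z0 = {q0, q1, q3, q7}, keep only states in Sat with every successor in Z. Already a fixed point.
Sat(AG (AX (~b | done))) = {q0, q1, q3, q7}
q5 ∉ Sat(AG (AX (~b | done))) = {q0, q1, q3, q7}, so the formula does not hold at q5.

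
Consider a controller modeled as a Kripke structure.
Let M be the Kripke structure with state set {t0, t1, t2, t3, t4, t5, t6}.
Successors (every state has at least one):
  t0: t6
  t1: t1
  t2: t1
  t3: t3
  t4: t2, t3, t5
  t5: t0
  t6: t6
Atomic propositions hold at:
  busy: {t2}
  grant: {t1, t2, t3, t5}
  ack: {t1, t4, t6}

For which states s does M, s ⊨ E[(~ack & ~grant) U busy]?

Sat(~ack) = {t0, t2, t3, t5}
Sat(~grant) = {t0, t4, t6}
Sat(~ack & ~grant) = {t0}
E[(~ack & ~grant) U busy]: least fixpoint, start Z0 = Sat(busy) = {t2}, add states in Sat(~ack & ~grant) with some successor in Z. Already a fixed point.
Sat(E[(~ack & ~grant) U busy]) = {t2}

{t2}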